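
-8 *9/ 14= -5.14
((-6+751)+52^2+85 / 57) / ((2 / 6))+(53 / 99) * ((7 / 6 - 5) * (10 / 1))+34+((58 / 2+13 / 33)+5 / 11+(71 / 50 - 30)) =2924829053 / 282150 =10366.22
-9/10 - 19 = -199/10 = -19.90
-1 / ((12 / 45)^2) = -225 / 16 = -14.06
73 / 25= 2.92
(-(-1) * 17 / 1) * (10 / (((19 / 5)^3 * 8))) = 10625 / 27436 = 0.39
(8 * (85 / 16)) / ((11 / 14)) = 595 / 11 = 54.09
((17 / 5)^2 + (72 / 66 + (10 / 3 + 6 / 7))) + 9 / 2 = 246493 / 11550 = 21.34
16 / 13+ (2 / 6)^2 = 157 / 117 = 1.34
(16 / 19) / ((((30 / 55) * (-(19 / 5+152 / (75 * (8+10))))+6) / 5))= 12375 / 11362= 1.09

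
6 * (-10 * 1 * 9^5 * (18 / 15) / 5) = -4251528 / 5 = -850305.60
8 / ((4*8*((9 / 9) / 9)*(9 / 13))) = 13 / 4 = 3.25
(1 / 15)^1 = 1 / 15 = 0.07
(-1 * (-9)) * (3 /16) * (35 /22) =945 /352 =2.68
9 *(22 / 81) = 22 / 9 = 2.44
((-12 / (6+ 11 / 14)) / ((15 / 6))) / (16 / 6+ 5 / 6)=-96 / 475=-0.20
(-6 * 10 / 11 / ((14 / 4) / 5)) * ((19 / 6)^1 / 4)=-475 / 77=-6.17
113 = 113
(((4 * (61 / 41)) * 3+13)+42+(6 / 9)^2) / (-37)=-731 / 369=-1.98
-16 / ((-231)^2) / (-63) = 16 / 3361743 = 0.00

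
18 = 18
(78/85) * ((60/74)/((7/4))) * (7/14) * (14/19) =1872/11951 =0.16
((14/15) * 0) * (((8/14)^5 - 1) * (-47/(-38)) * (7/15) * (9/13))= 0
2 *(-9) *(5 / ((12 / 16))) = -120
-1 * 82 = -82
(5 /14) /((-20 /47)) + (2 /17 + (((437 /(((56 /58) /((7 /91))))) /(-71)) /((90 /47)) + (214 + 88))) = 212550328 /706095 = 301.02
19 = 19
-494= -494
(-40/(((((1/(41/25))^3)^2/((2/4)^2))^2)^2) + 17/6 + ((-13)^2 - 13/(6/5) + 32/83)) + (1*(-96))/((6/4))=-42072434704520909386716441511656518000563/1887201506178826093673706054687500000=-22293.56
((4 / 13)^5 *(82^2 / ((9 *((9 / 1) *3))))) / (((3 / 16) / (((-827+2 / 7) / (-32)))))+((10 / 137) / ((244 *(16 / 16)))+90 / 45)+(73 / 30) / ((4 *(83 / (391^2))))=6618037058070280697 / 5841014795146440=1133.03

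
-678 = -678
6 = 6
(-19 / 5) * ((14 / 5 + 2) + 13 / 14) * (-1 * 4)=15238 / 175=87.07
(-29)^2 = 841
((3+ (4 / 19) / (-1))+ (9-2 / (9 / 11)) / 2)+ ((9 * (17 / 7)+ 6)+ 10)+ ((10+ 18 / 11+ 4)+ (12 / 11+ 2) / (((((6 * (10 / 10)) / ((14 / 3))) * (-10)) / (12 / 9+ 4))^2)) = 3204519809 / 53326350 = 60.09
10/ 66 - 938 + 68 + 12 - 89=-31246/ 33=-946.85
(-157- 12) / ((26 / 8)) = -52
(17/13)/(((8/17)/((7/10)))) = 2023/1040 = 1.95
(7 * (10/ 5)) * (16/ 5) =224/ 5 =44.80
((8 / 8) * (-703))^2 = 494209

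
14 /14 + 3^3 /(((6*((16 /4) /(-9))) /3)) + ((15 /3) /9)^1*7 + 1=-1763 /72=-24.49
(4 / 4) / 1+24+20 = 45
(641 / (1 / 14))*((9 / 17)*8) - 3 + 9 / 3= 646128 / 17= 38007.53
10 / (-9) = -10 / 9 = -1.11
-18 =-18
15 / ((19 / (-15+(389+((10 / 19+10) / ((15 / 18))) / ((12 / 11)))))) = 109890 / 361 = 304.40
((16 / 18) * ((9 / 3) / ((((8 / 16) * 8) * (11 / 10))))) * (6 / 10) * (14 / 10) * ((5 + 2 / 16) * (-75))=-195.68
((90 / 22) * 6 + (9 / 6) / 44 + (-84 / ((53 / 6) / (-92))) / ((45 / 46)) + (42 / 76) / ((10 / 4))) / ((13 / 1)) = 70.70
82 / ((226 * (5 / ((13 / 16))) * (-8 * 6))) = -0.00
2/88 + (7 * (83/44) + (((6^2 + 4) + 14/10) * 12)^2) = 135752907/550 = 246823.47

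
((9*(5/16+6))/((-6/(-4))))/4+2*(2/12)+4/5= 5089/480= 10.60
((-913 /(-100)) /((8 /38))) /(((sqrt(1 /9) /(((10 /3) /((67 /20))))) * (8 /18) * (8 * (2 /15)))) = 2341845 /8576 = 273.07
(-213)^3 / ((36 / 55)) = -59055315 / 4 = -14763828.75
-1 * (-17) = 17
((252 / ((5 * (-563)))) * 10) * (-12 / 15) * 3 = 6048 / 2815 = 2.15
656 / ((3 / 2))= 1312 / 3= 437.33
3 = 3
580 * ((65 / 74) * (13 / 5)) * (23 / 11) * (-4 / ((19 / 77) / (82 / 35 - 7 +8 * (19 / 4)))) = -1052381928 / 703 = -1496987.10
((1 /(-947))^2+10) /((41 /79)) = 708479189 /36769169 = 19.27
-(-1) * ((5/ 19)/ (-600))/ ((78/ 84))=-7/ 14820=-0.00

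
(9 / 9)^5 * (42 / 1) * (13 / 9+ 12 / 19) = 4970 / 57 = 87.19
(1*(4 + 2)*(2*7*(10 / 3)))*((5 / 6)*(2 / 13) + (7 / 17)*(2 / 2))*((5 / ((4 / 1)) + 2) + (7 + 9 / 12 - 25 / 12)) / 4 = 670355 / 1989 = 337.03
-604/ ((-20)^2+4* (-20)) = -151/ 80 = -1.89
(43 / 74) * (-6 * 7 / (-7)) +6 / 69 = 3041 / 851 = 3.57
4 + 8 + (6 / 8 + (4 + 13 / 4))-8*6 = -28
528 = 528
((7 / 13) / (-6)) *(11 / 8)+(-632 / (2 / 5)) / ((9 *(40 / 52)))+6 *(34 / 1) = -45575 / 1872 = -24.35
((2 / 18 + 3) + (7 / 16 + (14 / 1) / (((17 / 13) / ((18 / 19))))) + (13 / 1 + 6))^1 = 1520525 / 46512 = 32.69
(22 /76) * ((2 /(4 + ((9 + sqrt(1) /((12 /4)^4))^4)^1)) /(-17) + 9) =239115619763955 /91781934793532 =2.61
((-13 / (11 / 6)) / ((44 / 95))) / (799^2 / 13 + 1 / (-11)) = -48165 / 154492756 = -0.00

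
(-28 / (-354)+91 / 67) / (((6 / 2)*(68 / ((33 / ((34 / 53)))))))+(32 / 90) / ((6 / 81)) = 707718367 / 137090040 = 5.16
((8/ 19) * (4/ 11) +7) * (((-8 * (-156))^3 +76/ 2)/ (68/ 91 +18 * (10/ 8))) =528879027012700/ 884279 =598090678.41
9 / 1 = 9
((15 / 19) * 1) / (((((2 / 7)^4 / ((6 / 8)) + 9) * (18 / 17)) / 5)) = 1020425 / 2465858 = 0.41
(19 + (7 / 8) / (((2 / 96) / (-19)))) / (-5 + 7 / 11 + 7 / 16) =137104 / 691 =198.41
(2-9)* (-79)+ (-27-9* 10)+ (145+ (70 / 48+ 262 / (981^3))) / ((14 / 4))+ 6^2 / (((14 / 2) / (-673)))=-78860882899963 / 26434131948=-2983.30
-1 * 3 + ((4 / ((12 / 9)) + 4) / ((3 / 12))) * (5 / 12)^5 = -164749 / 62208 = -2.65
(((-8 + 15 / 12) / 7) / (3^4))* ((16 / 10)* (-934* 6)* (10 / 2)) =3736 / 7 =533.71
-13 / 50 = -0.26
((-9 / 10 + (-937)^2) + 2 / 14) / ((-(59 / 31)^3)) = -1830888634607 / 14376530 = -127352.61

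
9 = 9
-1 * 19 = -19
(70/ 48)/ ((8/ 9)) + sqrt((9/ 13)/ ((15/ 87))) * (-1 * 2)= 105/ 64 -6 * sqrt(1885)/ 65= -2.37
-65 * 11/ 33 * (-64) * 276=382720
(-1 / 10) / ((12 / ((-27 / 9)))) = 1 / 40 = 0.02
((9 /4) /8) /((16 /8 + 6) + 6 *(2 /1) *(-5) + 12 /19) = -0.01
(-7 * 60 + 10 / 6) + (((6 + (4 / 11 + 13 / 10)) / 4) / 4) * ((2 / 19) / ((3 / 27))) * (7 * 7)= -19868311 / 50160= -396.10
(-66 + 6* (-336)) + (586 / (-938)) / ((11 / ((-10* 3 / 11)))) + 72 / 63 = -118077772 / 56749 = -2080.70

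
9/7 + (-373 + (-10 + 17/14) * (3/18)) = -10449/28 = -373.18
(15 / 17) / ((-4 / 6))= -45 / 34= -1.32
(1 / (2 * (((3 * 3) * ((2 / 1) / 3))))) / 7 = 1 / 84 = 0.01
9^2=81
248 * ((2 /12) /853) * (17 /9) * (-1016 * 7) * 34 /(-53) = 509731264 /1220643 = 417.59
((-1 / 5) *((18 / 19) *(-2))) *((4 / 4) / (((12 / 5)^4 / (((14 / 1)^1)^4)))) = 438.78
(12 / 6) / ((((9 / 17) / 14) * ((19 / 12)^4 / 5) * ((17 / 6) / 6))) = 11612160 / 130321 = 89.10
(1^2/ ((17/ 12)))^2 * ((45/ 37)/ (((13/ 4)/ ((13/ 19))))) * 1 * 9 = 233280/ 203167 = 1.15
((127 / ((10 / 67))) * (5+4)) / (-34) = -76581 / 340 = -225.24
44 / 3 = 14.67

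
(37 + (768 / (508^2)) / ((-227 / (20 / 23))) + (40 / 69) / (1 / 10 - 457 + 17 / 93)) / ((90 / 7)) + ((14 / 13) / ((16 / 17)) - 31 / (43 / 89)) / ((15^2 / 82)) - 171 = -3438599973401666834387 / 17994748142201091300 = -191.09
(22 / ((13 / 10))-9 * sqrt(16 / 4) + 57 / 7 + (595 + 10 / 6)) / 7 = 164819 / 1911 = 86.25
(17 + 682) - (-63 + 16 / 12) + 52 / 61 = 139358 / 183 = 761.52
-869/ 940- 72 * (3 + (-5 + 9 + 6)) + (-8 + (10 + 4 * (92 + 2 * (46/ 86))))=-562.65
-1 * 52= -52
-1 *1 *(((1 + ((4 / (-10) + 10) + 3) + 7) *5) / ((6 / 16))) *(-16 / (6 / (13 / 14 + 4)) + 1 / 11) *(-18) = -4968720 / 77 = -64528.83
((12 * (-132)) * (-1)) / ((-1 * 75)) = -528 / 25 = -21.12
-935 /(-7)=935 /7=133.57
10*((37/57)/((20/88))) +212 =13712/57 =240.56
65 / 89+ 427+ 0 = 427.73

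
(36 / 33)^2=144 / 121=1.19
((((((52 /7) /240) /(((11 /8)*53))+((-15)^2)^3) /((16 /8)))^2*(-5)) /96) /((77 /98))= -486195367294614122578801 /226121353920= -2150152379976.58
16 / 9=1.78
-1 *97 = -97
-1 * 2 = -2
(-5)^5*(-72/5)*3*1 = 135000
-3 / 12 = -1 / 4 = -0.25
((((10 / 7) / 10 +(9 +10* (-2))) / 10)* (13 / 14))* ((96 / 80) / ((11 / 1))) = -1482 / 13475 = -0.11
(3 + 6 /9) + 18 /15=73 /15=4.87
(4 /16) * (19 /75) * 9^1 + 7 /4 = 58 /25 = 2.32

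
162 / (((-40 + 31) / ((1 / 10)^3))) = -0.02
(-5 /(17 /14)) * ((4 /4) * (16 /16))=-70 /17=-4.12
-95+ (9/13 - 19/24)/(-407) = -12063449/126984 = -95.00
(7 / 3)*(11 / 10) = 2.57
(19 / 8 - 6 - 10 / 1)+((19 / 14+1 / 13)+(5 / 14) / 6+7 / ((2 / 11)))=8227 / 312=26.37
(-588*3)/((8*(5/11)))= -4851/10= -485.10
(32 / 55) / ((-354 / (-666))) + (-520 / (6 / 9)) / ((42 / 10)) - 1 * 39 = -5079521 / 22715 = -223.62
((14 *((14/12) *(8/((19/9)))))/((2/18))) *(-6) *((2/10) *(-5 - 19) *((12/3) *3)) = 18289152/95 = 192517.39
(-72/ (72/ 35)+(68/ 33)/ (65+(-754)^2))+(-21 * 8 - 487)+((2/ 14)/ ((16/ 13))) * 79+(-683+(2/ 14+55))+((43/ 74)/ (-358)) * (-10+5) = -2602041868642877/ 1988295916464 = -1308.68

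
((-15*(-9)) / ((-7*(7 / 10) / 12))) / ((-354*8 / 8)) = 2700 / 2891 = 0.93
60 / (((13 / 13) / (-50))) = -3000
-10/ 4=-5/ 2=-2.50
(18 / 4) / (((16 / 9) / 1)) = 81 / 32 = 2.53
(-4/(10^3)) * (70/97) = -0.00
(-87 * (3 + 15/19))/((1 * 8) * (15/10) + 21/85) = -177480/6593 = -26.92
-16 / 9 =-1.78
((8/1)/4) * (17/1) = 34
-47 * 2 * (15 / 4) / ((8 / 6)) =-2115 / 8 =-264.38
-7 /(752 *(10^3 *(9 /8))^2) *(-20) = 7 /47587500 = 0.00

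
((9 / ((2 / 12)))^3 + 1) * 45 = 7085925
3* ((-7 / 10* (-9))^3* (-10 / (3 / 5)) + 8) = -249567 / 20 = -12478.35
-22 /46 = -11 /23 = -0.48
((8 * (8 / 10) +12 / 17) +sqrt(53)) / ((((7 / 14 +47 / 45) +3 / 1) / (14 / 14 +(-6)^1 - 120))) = -11250 * sqrt(53) / 409 - 1359000 / 6953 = -395.70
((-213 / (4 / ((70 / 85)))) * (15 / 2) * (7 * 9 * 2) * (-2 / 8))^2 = 1985266910025 / 18496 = 107334932.42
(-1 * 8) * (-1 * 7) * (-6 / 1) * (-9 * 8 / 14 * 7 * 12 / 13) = 145152 / 13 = 11165.54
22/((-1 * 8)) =-11/4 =-2.75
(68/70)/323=0.00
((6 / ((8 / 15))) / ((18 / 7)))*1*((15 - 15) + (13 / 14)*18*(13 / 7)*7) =7605 / 8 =950.62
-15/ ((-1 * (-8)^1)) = -15/ 8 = -1.88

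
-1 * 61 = -61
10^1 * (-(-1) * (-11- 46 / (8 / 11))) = -1485 / 2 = -742.50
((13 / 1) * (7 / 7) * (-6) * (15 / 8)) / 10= -117 / 8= -14.62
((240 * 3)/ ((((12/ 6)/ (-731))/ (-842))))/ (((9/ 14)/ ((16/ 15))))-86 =1102979326/ 3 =367659775.33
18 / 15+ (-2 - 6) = -34 / 5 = -6.80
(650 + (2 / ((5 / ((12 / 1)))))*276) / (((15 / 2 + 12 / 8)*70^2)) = 4937 / 110250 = 0.04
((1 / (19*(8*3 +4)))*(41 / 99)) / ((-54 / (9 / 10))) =-41 / 3160080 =-0.00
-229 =-229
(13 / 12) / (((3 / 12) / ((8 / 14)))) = 52 / 21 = 2.48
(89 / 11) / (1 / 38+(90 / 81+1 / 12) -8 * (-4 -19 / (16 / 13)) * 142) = 60876 / 166146629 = 0.00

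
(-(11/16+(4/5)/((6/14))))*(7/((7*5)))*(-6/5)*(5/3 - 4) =-4291/3000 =-1.43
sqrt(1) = 1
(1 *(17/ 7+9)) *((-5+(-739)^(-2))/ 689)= -218448320/ 2633941583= -0.08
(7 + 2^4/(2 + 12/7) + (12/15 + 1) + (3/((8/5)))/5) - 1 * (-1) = 7531/520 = 14.48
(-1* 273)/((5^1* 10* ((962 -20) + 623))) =-273/78250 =-0.00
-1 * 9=-9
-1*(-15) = 15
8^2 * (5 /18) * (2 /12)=80 /27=2.96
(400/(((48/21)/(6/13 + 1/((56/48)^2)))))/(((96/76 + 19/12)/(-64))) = -277977600/59059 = -4706.78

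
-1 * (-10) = 10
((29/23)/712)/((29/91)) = 91/16376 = 0.01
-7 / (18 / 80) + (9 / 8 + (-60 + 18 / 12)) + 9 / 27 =-88.15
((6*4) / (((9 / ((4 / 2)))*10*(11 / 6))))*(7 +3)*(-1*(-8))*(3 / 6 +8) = 2176 / 11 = 197.82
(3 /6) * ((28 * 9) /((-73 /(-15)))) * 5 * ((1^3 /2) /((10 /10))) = 64.73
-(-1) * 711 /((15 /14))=663.60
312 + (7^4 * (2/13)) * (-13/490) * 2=1462/5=292.40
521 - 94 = 427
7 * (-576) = -4032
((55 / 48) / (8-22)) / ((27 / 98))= -385 / 1296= -0.30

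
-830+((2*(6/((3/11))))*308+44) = 12766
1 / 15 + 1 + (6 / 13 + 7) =1663 / 195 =8.53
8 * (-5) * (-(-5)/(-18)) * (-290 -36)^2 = 10627600/9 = 1180844.44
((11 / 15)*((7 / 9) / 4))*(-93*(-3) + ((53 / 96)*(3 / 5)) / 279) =959005201 / 24105600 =39.78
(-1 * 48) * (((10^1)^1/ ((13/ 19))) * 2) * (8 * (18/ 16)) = -164160/ 13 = -12627.69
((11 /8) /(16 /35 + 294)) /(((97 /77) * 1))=29645 /7997456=0.00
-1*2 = -2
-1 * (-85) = 85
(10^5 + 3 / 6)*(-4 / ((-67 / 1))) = 400002 / 67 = 5970.18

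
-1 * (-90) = 90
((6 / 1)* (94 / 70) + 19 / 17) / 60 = 5459 / 35700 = 0.15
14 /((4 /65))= 455 /2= 227.50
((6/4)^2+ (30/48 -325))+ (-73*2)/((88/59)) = -36961/88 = -420.01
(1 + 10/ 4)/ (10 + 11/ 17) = 119/ 362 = 0.33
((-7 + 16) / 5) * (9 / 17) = 81 / 85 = 0.95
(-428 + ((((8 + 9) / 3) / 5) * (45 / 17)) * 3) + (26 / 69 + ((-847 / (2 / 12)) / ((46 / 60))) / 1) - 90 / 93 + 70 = -14926555 / 2139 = -6978.29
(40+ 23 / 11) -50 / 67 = 30471 / 737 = 41.34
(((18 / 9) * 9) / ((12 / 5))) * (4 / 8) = 3.75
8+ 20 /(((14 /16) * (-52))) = 688 /91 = 7.56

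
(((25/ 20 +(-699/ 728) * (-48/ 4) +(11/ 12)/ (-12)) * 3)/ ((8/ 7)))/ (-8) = -166363/ 39936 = -4.17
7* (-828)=-5796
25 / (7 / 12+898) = 300 / 10783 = 0.03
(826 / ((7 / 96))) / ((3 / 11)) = 41536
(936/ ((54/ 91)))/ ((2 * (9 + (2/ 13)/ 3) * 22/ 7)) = 107653/ 3883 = 27.72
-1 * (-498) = 498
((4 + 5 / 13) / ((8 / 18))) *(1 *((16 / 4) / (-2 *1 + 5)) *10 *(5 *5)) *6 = 256500 / 13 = 19730.77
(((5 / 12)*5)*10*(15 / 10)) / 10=25 / 8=3.12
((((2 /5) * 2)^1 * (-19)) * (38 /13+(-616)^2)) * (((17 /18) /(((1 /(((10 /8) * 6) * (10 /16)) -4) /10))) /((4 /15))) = 99584251125 /1846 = 53945964.86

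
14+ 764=778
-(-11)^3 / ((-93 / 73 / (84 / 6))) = -1360282 / 93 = -14626.69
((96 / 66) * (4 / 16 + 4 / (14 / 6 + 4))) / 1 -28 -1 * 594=-620.72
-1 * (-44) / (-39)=-44 / 39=-1.13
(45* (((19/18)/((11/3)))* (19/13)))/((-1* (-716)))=5415/204776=0.03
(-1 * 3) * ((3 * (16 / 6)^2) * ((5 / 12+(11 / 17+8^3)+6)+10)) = -1726864 / 51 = -33860.08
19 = 19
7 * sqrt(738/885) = 7 * sqrt(72570)/295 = 6.39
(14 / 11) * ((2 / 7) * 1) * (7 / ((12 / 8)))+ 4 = 188 / 33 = 5.70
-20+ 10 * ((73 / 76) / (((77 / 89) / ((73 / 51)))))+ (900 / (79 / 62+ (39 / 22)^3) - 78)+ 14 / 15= 5653915776627 / 112391302870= 50.31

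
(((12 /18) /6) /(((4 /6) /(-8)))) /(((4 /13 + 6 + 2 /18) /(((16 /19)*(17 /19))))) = -42432 /271111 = -0.16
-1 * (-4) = 4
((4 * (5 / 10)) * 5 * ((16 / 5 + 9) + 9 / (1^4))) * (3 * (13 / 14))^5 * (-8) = -4781882547 / 16807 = -284517.32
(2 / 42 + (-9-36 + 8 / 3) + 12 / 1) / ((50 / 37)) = -3922 / 175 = -22.41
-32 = -32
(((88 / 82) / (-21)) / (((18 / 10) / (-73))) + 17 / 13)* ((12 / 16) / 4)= 340513 / 537264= 0.63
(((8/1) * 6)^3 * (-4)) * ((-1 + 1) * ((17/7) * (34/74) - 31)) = 0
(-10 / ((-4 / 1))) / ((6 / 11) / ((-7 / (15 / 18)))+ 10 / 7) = 11 / 6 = 1.83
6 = 6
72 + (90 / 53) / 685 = 522810 / 7261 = 72.00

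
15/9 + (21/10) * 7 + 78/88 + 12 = 19307/660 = 29.25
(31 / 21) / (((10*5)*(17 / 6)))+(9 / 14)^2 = 35293 / 83300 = 0.42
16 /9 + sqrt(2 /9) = 2.25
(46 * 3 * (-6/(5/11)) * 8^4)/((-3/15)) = 37306368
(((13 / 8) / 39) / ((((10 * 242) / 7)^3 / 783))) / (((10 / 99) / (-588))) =-118438929 / 25768160000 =-0.00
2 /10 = 1 /5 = 0.20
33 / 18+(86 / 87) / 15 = 4957 / 2610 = 1.90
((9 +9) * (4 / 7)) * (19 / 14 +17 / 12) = 1398 / 49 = 28.53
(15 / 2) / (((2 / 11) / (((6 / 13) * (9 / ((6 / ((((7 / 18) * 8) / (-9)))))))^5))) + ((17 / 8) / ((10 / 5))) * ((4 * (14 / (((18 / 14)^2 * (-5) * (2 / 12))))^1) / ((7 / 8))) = -1804945399208 / 36540800595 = -49.40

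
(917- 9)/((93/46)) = 41768/93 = 449.12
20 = 20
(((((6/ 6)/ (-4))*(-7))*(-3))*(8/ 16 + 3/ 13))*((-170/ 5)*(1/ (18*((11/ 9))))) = 6783/ 1144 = 5.93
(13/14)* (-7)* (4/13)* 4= -8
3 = 3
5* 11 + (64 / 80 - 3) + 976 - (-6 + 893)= 709 / 5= 141.80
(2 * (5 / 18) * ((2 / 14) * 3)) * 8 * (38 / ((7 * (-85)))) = -304 / 2499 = -0.12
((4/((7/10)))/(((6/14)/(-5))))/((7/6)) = -400/7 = -57.14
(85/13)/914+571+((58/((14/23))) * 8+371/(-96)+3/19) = 100855344805/75854688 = 1329.59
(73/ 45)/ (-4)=-73/ 180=-0.41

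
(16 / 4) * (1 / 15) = 4 / 15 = 0.27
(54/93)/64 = 9/992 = 0.01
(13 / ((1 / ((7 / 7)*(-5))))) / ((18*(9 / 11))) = -715 / 162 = -4.41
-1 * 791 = -791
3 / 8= 0.38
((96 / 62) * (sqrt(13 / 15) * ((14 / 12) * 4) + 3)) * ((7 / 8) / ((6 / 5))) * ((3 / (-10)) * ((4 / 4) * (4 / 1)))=-196 * sqrt(195) / 465- 126 / 31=-9.95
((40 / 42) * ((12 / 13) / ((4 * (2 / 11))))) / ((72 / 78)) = 55 / 42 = 1.31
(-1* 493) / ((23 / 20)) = -9860 / 23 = -428.70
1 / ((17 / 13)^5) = 371293 / 1419857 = 0.26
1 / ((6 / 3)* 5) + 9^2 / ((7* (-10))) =-37 / 35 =-1.06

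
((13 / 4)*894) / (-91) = -31.93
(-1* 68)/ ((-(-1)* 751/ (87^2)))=-514692/ 751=-685.34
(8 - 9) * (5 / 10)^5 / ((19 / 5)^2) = -25 / 11552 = -0.00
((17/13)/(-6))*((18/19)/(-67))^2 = -0.00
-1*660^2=-435600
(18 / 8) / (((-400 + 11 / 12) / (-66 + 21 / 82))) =145557 / 392698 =0.37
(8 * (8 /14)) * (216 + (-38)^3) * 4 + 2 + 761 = -998661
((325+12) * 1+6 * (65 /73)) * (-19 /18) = -474829 /1314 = -361.36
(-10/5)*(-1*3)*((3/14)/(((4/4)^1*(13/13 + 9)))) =9/70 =0.13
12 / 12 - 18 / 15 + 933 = 4664 / 5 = 932.80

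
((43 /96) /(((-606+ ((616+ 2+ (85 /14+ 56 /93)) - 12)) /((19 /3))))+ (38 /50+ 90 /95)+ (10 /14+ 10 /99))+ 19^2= 16655422584277 /45763225200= 363.95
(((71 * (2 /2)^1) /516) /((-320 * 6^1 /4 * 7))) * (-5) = 71 /346752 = 0.00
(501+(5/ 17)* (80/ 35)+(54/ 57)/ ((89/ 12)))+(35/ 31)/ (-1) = 3123235088/ 6238099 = 500.67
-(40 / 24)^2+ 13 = 92 / 9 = 10.22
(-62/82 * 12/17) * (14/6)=-868/697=-1.25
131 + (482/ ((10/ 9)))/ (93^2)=629696/ 4805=131.05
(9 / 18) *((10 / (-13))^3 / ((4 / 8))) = -1000 / 2197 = -0.46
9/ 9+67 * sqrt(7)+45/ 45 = 2+67 * sqrt(7) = 179.27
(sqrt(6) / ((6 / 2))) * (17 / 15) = 17 * sqrt(6) / 45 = 0.93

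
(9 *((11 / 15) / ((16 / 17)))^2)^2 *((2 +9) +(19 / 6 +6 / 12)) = 13451140571 / 30720000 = 437.86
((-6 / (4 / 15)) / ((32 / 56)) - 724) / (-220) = 6107 / 1760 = 3.47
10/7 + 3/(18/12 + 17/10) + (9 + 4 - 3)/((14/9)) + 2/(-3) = 2731/336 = 8.13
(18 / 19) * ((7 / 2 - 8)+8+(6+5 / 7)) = 1287 / 133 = 9.68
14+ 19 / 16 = 243 / 16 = 15.19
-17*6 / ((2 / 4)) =-204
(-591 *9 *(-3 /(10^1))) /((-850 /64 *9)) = -28368 /2125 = -13.35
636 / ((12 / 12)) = 636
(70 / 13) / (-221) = -70 / 2873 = -0.02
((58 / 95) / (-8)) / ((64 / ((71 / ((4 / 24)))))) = -6177 / 12160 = -0.51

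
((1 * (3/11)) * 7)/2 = 21/22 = 0.95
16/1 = 16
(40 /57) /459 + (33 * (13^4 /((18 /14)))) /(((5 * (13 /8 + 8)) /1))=1992644048 /130815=15232.53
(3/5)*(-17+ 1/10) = -507/50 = -10.14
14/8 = 7/4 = 1.75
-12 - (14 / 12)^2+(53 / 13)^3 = 4302815 / 79092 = 54.40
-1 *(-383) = 383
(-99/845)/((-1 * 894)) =33/251810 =0.00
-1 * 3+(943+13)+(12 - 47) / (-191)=182058 / 191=953.18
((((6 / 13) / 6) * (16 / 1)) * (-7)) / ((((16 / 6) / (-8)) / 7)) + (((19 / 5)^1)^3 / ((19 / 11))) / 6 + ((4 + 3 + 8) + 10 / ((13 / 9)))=2029373 / 9750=208.14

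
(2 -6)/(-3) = 4/3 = 1.33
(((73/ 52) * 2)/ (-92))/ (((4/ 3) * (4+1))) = -219/ 47840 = -0.00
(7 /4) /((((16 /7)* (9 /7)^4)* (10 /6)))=117649 /699840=0.17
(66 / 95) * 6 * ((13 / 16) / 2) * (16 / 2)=1287 / 95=13.55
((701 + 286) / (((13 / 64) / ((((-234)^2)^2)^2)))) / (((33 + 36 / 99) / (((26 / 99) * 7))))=883302606893989689458688 / 367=2406819092354195339124.49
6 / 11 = 0.55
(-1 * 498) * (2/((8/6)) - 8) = 3237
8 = 8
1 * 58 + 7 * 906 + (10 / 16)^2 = 409625 / 64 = 6400.39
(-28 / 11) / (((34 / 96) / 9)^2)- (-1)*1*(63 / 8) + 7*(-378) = -108896571 / 25432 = -4281.87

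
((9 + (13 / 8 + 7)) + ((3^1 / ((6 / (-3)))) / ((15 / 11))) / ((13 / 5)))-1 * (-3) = 2101 / 104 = 20.20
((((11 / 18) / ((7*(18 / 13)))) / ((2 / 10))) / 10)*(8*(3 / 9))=143 / 1701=0.08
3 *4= 12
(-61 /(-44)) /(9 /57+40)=1159 /33572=0.03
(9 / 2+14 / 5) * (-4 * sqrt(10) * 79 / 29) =-11534 * sqrt(10) / 145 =-251.54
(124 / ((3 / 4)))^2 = 246016 / 9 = 27335.11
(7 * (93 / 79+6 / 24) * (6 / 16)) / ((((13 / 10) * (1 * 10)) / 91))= 66297 / 2528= 26.23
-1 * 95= -95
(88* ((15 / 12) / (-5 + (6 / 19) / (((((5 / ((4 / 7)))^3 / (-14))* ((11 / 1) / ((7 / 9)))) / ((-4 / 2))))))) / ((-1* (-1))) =-60348750 / 2742613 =-22.00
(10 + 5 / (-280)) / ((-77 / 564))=-78819 / 1078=-73.12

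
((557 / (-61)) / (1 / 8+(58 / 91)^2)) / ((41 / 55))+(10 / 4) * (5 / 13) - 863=-2025507747689 / 2288460018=-885.10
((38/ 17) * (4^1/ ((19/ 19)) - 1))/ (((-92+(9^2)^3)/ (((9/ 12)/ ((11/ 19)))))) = 3249/ 198724526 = 0.00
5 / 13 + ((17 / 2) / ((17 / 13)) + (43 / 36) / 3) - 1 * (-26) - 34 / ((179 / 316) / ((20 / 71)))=292187341 / 17843436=16.38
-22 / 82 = -11 / 41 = -0.27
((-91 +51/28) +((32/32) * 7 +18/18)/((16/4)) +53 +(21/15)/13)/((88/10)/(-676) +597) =-806117/14124712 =-0.06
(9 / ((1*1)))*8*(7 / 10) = 252 / 5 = 50.40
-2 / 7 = -0.29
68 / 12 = 17 / 3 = 5.67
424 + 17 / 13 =5529 / 13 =425.31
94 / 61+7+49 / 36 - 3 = 15157 / 2196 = 6.90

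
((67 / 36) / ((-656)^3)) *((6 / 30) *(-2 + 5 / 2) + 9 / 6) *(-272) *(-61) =-69479 / 396984960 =-0.00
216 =216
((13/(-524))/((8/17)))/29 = -221/121568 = -0.00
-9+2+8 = 1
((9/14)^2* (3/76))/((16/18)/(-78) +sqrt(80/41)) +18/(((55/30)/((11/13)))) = 29937843* sqrt(205)/36701598976 +3963818150577/477120786688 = 8.32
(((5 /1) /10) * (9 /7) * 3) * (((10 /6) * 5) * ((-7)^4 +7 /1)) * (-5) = -193500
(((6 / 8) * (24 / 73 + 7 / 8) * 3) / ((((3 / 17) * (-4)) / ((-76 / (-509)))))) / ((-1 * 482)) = 681207 / 573109568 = 0.00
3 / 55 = 0.05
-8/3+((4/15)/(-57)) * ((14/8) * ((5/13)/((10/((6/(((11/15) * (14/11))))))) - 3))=-6531/2470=-2.64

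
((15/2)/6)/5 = 1/4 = 0.25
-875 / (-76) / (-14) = -125 / 152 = -0.82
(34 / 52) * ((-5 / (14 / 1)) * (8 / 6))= -85 / 273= -0.31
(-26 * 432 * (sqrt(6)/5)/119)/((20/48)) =-134784 * sqrt(6)/2975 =-110.98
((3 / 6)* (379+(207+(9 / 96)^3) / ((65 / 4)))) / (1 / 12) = 625778769 / 266240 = 2350.43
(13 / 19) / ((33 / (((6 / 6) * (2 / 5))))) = 26 / 3135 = 0.01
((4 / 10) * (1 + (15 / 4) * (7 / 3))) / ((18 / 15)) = 13 / 4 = 3.25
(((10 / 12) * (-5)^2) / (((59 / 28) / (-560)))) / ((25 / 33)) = -431200 / 59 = -7308.47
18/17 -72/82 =126/697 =0.18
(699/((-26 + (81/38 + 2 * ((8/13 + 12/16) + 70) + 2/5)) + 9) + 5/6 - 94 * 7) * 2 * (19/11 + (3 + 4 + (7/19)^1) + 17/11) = -13870.03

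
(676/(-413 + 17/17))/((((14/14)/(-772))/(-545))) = -71105060/103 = -690340.39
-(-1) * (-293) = -293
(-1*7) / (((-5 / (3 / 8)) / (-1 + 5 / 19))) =-147 / 380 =-0.39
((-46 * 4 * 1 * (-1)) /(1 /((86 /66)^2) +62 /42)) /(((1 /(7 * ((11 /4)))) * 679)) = 9823737 /3889118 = 2.53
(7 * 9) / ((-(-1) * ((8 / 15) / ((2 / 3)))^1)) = 315 / 4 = 78.75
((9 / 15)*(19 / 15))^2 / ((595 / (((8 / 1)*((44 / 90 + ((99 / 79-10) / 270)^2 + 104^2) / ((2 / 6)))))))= 3553082234025362 / 14099296640625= 252.00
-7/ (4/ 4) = -7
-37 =-37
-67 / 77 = -0.87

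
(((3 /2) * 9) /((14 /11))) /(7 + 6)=297 /364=0.82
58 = 58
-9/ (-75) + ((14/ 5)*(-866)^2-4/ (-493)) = 25880983139/ 12325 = 2099876.93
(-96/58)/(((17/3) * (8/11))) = -0.40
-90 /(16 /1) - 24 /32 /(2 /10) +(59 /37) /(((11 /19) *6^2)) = -272483 /29304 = -9.30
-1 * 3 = -3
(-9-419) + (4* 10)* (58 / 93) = -37484 / 93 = -403.05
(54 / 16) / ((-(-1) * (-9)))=-3 / 8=-0.38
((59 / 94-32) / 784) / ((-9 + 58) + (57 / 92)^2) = -1560021 / 1925238910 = -0.00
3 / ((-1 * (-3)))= 1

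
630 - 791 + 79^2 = 6080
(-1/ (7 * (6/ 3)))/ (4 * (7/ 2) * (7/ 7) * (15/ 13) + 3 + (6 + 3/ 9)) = -39/ 13916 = -0.00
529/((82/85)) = 44965/82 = 548.35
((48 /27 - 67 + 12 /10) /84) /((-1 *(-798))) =-2881 /3016440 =-0.00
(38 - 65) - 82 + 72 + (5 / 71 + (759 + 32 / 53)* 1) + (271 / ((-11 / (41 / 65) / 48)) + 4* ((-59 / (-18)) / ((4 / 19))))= 1890636203 / 48429810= 39.04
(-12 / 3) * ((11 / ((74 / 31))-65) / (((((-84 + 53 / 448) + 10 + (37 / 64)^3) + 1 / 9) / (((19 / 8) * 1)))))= -350577819648 / 44960009393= -7.80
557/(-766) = -557/766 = -0.73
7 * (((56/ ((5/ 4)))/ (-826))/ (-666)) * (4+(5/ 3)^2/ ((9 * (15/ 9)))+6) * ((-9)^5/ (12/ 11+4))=-147015/ 2183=-67.35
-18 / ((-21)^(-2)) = -7938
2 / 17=0.12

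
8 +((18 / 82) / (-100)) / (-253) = 8298409 / 1037300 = 8.00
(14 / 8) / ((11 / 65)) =455 / 44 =10.34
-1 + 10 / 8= 0.25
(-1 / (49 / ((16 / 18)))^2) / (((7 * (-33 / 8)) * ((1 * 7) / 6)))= 1024 / 104825259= 0.00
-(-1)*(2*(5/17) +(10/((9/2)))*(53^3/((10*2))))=2530999/153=16542.48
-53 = -53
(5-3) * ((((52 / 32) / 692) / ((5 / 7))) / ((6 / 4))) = 0.00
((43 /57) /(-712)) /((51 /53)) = -0.00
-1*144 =-144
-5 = -5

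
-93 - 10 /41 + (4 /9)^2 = -309007 /3321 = -93.05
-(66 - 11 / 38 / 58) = -145453 / 2204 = -66.00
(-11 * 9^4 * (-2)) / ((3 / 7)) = 336798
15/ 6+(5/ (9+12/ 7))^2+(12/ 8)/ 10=2581/ 900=2.87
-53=-53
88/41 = 2.15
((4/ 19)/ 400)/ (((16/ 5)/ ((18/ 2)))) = 9/ 6080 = 0.00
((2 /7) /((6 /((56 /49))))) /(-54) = -4 /3969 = -0.00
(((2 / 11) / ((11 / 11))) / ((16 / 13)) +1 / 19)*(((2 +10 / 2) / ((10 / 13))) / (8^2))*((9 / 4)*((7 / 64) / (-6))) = -128037 / 109576192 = -0.00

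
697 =697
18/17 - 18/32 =135/272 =0.50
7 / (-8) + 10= 73 / 8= 9.12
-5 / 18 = -0.28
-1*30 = -30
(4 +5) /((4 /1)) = 9 /4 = 2.25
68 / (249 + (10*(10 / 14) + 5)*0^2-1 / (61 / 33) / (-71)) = 73627 / 269613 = 0.27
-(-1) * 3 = 3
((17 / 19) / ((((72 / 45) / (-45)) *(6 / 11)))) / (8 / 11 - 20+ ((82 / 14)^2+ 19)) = -7559475 / 5576576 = -1.36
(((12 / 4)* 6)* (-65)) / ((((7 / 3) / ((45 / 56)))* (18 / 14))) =-8775 / 28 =-313.39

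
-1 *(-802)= 802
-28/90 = -0.31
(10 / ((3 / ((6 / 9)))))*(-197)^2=776180 / 9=86242.22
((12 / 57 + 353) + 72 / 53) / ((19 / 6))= 2142306 / 19133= 111.97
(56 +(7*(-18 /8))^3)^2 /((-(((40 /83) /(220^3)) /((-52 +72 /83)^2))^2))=-340926779665360997674431711422500 /6889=-49488573038955000388217700000.00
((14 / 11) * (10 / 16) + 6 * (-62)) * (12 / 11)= -48999 / 121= -404.95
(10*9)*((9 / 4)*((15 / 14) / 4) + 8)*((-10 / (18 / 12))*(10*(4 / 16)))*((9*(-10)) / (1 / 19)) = 617844375 / 28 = 22065870.54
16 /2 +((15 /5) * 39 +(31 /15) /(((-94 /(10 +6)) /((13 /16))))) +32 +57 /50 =556436 /3525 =157.85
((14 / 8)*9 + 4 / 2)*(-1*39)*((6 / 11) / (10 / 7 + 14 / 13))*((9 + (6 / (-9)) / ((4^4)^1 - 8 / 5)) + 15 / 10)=-1682295797 / 1063392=-1582.01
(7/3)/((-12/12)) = -7/3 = -2.33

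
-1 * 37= -37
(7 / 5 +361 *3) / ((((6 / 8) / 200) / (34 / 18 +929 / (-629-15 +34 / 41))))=338940064 / 2637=128532.45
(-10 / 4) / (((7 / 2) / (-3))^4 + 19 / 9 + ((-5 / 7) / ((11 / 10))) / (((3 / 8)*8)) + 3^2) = -249480 / 1272077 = -0.20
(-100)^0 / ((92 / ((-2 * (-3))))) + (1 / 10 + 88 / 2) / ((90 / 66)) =18633 / 575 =32.41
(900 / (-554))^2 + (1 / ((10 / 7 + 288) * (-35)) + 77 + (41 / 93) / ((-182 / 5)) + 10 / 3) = 272856024137759 / 3288995874255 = 82.96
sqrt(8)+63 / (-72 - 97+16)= -7 / 17+2*sqrt(2)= 2.42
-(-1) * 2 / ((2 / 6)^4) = 162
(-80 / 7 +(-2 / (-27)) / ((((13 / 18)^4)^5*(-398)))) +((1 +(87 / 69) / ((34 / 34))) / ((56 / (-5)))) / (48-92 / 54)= -3518764875820624865513547475049 / 304450017191702966609872619500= -11.56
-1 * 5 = -5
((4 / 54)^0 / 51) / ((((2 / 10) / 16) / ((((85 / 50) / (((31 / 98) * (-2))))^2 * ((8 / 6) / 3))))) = 653072 / 129735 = 5.03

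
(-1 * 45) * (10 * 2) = -900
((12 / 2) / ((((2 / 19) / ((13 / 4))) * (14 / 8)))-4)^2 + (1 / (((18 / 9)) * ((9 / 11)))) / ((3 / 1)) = 27452465 / 2646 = 10375.08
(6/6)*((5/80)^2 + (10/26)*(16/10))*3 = 6183/3328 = 1.86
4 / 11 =0.36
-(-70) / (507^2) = 70 / 257049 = 0.00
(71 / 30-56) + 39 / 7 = -10093 / 210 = -48.06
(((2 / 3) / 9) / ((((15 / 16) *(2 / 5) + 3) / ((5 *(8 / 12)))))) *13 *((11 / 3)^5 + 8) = 339029600 / 531441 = 637.94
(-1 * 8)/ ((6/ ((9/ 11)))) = -12/ 11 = -1.09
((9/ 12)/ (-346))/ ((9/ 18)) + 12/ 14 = 4131/ 4844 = 0.85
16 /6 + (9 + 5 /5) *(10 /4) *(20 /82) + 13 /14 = 16691 /1722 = 9.69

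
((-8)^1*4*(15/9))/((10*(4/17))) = -68/3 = -22.67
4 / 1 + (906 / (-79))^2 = 845800 / 6241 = 135.52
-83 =-83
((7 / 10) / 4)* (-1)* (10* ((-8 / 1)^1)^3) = 896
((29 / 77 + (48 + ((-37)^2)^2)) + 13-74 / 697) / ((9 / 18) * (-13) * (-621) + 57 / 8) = 804701080264 / 1736138481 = 463.50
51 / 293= 0.17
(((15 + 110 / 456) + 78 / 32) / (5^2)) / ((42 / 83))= 1338209 / 957600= 1.40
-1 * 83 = -83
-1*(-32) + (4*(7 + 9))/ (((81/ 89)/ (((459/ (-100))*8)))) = -2550.19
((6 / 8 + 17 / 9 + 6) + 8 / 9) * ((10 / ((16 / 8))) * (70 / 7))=8575 / 18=476.39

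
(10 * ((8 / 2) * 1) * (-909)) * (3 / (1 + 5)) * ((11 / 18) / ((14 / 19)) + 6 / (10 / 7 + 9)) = -13049705 / 511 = -25537.58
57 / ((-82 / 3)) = -171 / 82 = -2.09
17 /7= 2.43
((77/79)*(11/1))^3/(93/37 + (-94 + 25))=-22482880651/1212875940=-18.54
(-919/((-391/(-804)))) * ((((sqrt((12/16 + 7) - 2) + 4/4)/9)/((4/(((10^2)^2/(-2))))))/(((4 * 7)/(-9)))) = -115449375 * sqrt(23)/2737 - 230898750/2737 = -286654.91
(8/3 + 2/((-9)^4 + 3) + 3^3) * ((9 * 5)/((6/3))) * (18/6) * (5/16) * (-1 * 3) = -1877.36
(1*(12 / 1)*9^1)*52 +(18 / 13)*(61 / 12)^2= 587785 / 104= 5651.78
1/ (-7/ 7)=-1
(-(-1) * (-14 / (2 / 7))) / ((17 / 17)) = -49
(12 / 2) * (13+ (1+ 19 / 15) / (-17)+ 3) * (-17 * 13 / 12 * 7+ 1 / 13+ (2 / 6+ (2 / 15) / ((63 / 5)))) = -21468569 / 1755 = -12232.80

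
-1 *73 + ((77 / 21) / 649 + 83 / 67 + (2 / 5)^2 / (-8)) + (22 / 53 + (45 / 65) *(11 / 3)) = -28116710651 / 408542550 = -68.82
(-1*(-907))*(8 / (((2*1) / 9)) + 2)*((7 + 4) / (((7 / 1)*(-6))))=-189563 / 21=-9026.81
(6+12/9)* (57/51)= 418/51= 8.20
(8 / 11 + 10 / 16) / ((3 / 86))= 38.77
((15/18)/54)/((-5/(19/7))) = -19/2268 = -0.01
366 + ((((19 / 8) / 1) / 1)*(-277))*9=-44439 / 8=-5554.88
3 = 3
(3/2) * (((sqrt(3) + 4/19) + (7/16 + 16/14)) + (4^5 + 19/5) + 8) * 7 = 21 * sqrt(3)/2 + 33119901/3040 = 10912.89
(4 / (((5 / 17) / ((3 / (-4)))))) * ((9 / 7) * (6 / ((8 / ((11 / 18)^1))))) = -1683 / 280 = -6.01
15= 15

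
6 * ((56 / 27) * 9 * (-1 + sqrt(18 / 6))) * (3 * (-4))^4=-2322432 + 2322432 * sqrt(3)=1700138.22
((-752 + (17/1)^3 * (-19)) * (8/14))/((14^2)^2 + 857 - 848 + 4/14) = -376396/268977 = -1.40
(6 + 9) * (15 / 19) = 225 / 19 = 11.84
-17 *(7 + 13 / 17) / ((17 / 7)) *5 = -4620 / 17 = -271.76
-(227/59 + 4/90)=-10333/2655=-3.89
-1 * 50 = -50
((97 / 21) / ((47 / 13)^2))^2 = 268730449 / 2151939321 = 0.12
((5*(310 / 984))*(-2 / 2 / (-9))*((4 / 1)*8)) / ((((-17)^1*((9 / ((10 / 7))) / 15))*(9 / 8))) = -2480000 / 3556791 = -0.70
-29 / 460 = -0.06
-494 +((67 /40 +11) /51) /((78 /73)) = -2014571 /4080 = -493.77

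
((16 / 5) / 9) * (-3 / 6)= -8 / 45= -0.18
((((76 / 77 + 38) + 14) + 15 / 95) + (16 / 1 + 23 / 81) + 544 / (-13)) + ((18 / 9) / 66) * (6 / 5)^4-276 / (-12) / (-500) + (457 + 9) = 1901023357687 / 3851347500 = 493.60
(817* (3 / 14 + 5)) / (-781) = -59641 / 10934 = -5.45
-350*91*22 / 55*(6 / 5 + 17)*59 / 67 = -204182.27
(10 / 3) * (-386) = -1286.67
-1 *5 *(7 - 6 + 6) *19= -665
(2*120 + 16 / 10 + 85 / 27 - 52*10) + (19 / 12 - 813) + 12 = -580321 / 540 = -1074.67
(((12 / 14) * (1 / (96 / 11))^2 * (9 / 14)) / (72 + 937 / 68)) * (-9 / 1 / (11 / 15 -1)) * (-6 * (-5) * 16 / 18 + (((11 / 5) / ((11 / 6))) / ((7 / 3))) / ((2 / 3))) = 160007859 / 2048736256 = 0.08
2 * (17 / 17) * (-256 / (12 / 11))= -1408 / 3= -469.33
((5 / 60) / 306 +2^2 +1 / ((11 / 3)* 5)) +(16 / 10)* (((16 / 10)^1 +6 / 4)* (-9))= -40982917 / 1009800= -40.59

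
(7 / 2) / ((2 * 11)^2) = 7 / 968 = 0.01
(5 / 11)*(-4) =-20 / 11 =-1.82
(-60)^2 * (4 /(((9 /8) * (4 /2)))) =6400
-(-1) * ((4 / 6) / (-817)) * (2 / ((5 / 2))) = -0.00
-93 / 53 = -1.75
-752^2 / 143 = -565504 / 143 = -3954.57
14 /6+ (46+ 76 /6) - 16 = 45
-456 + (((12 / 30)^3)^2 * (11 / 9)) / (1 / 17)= -64113032 / 140625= -455.91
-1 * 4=-4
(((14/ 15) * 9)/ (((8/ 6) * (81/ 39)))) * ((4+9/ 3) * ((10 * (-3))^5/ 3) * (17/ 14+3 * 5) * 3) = -8366085000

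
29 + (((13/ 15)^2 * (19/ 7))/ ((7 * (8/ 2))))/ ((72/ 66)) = 15382121/ 529200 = 29.07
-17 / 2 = -8.50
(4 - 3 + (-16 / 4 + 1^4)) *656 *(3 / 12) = -328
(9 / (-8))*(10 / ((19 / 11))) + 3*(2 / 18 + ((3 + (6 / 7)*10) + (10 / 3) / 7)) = 47821 / 1596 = 29.96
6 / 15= 2 / 5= 0.40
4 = 4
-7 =-7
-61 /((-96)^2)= -61 /9216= -0.01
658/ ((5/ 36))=23688/ 5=4737.60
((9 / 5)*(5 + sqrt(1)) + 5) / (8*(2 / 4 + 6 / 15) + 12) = 79 / 96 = 0.82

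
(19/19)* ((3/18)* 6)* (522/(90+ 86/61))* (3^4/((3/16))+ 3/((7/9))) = 2488.98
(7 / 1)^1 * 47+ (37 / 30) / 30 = 296137 / 900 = 329.04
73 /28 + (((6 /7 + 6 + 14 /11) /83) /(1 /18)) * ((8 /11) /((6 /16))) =1694675 /281204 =6.03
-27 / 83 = -0.33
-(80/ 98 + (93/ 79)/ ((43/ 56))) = -391072/ 166453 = -2.35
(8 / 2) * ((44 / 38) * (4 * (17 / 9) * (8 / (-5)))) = -47872 / 855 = -55.99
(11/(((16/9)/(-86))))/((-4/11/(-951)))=-44532477/32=-1391639.91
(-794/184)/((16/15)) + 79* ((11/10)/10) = 170917/36800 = 4.64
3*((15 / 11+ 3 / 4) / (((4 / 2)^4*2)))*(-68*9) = -42687 / 352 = -121.27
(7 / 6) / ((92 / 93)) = 217 / 184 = 1.18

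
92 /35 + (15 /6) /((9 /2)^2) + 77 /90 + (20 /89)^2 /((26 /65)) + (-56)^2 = 28202389115 /8982414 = 3139.73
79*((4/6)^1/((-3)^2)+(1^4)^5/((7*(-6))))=1501/378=3.97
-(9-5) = -4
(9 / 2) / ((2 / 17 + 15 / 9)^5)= 3105227259 / 12480642902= 0.25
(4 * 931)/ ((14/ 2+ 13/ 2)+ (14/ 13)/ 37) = 188552/ 685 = 275.26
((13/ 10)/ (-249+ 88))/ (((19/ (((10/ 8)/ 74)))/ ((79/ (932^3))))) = -1027/ 1466050467503104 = -0.00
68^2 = 4624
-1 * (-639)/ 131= 4.88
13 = 13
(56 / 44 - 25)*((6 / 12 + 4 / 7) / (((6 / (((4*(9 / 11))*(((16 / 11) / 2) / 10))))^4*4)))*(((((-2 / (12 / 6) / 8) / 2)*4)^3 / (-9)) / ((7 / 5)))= -56376 / 2888485921475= -0.00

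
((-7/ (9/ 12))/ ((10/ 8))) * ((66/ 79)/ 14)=-176/ 395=-0.45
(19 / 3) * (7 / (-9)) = -133 / 27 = -4.93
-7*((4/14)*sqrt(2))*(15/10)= -3*sqrt(2)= -4.24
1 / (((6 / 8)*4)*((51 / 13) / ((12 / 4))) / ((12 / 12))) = 13 / 51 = 0.25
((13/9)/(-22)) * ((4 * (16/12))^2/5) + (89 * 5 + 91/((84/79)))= 9448339/17820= 530.21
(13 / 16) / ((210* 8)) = 13 / 26880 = 0.00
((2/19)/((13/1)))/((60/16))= 8/3705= 0.00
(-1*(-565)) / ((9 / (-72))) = -4520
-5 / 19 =-0.26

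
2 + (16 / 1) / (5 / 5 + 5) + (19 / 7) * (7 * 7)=413 / 3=137.67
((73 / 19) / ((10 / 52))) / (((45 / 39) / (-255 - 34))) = -7130786 / 1425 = -5004.06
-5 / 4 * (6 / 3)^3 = -10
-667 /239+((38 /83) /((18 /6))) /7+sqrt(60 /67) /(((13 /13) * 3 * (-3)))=-1153499 /416577-2 * sqrt(1005) /603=-2.87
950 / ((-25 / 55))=-2090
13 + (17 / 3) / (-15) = 568 / 45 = 12.62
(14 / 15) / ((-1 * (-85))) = 14 / 1275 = 0.01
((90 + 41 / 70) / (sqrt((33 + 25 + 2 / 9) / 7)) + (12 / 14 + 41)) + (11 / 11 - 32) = 76 / 7 + 19023 * sqrt(917) / 18340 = 42.27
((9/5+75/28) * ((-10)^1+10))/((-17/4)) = 0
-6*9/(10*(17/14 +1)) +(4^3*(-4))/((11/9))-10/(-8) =-1436587/6820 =-210.64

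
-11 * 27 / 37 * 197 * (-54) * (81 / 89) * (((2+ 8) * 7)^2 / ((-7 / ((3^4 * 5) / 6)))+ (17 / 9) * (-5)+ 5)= -12093280208460 / 3293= -3672420348.76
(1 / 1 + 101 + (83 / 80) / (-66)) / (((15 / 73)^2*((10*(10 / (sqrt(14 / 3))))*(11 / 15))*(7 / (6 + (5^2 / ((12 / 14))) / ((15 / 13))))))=1615553234279*sqrt(42) / 32931360000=317.93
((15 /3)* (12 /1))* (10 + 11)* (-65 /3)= -27300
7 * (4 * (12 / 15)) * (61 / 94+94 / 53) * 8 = 5406912 / 12455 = 434.12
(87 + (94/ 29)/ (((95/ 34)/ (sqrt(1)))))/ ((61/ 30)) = 1457286/ 33611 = 43.36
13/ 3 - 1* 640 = -1907/ 3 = -635.67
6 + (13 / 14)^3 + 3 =26893 / 2744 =9.80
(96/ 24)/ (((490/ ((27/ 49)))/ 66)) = 3564/ 12005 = 0.30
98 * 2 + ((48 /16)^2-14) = 191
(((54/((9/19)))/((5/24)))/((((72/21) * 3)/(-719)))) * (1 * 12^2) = -27540576/5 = -5508115.20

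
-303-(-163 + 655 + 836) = -1631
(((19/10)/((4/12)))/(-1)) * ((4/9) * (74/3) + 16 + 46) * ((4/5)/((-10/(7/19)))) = 2758/225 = 12.26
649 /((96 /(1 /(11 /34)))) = 1003 /48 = 20.90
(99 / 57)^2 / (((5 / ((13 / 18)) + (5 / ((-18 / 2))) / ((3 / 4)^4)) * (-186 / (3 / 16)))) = -10320453 / 17536744640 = -0.00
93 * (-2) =-186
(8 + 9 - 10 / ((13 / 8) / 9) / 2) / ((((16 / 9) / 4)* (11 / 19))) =-23769 / 572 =-41.55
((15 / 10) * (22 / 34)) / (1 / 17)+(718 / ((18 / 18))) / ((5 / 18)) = 26013 / 10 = 2601.30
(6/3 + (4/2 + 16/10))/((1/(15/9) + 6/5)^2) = 140/81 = 1.73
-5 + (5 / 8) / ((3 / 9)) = -25 / 8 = -3.12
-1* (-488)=488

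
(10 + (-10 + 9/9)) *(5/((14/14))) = 5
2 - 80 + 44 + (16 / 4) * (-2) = -42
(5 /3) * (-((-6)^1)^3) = 360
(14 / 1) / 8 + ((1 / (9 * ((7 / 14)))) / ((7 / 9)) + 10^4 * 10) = 2800057 / 28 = 100002.04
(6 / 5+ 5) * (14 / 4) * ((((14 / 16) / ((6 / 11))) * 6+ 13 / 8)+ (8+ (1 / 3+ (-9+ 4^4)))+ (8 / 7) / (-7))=971261 / 168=5781.32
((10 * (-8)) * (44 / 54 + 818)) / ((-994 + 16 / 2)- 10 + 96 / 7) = 3095120 / 46413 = 66.69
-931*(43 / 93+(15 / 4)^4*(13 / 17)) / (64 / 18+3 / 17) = -171469981473 / 4531456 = -37839.93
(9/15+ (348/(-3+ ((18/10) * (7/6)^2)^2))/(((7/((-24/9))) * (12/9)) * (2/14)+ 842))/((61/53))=131719999/205497105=0.64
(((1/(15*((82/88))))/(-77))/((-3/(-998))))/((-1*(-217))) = -3992/2802555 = -0.00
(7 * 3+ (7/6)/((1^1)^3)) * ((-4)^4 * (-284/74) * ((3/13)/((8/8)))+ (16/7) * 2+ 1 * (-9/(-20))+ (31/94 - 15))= -5239.68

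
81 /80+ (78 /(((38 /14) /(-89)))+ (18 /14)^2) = -190289949 /74480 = -2554.91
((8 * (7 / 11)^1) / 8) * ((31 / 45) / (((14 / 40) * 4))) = 31 / 99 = 0.31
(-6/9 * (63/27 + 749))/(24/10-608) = 5635/6813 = 0.83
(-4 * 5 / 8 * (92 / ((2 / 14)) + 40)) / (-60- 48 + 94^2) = -855 / 4364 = -0.20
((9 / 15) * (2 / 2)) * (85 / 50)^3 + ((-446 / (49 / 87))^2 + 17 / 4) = 7528062429589 / 12005000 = 627077.25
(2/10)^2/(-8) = -1/200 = -0.00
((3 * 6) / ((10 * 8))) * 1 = 0.22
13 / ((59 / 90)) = 1170 / 59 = 19.83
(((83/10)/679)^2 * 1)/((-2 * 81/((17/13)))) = -117113/97095234600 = -0.00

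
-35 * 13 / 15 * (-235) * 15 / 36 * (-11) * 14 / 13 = -633325 / 18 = -35184.72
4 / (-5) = -4 / 5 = -0.80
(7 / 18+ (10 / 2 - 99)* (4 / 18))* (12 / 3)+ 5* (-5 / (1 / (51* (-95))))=121043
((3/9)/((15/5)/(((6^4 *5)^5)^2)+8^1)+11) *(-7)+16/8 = -26209920390289309310530376171520000000075/348111836949055574683303280640000000001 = -75.29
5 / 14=0.36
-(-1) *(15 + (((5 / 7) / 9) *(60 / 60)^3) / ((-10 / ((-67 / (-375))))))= 708683 / 47250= 15.00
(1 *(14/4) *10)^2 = 1225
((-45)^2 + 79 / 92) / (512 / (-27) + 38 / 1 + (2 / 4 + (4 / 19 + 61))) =95612427 / 3810962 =25.09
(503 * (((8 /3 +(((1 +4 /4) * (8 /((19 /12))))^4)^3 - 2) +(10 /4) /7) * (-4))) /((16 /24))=-53019059541444004968006105460205 /15493204433463127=-3422084809449125.09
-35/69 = -0.51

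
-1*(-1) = 1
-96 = -96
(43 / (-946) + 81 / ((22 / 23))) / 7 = 12.09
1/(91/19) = 19/91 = 0.21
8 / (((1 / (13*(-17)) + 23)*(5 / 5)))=884 / 2541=0.35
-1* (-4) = 4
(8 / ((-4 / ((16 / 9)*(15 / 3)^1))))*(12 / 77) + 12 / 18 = -162 / 77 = -2.10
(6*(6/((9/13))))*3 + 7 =163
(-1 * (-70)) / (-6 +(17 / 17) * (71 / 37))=-2590 / 151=-17.15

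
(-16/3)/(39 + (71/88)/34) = -47872/350277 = -0.14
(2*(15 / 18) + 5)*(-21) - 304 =-444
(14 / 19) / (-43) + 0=-0.02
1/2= 0.50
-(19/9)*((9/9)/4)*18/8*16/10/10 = -19/100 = -0.19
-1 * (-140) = 140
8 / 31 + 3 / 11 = 181 / 341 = 0.53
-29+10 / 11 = -309 / 11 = -28.09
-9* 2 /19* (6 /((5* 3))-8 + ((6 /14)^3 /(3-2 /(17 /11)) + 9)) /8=-0.17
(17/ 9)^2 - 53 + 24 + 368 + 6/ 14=194479/ 567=343.00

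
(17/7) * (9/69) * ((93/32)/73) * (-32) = -4743/11753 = -0.40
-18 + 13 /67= -1193 /67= -17.81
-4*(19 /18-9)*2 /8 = 143 /18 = 7.94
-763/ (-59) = 763/ 59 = 12.93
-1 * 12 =-12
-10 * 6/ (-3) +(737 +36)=793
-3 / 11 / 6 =-1 / 22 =-0.05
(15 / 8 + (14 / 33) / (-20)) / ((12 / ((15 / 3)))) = 2447 / 3168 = 0.77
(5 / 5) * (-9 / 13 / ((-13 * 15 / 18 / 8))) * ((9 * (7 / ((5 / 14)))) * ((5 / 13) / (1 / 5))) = 381024 / 2197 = 173.43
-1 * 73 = -73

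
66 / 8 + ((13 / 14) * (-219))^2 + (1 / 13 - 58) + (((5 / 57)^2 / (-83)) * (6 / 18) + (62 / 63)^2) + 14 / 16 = 41306.30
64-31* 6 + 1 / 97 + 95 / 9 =-97282 / 873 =-111.43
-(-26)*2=52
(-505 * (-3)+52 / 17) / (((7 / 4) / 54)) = 5574312 / 119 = 46842.96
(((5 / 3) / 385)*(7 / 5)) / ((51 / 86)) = 86 / 8415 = 0.01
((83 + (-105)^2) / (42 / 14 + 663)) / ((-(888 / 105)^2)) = -3401825 / 14588064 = -0.23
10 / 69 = 0.14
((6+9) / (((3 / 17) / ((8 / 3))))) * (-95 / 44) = -16150 / 33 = -489.39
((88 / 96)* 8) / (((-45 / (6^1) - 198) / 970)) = -42680 / 1233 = -34.61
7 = 7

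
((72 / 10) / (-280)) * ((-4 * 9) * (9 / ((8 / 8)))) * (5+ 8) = 18954 / 175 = 108.31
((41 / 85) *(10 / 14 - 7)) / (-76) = 451 / 11305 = 0.04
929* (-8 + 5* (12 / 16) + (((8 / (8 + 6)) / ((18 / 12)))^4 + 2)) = -1610834905 / 777924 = -2070.68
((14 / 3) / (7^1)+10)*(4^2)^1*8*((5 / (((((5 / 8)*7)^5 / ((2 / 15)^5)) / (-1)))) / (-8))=536870912 / 23930279296875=0.00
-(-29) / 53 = 29 / 53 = 0.55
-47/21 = -2.24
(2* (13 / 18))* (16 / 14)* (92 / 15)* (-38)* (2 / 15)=-727168 / 14175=-51.30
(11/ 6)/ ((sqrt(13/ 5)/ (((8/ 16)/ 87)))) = 11 * sqrt(65)/ 13572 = 0.01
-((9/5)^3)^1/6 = -243/250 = -0.97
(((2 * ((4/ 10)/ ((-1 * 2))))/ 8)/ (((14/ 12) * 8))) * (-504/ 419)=27/ 4190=0.01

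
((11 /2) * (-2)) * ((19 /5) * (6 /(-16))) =627 /40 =15.68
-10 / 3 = -3.33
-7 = -7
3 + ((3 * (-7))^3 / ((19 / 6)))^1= -55509 / 19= -2921.53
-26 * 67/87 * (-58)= 3484/3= 1161.33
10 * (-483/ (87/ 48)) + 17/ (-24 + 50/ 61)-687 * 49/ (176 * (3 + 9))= -38705069699/ 14434112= -2681.50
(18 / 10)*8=72 / 5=14.40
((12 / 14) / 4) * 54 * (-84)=-972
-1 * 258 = -258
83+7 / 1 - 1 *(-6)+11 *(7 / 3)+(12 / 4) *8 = 437 / 3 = 145.67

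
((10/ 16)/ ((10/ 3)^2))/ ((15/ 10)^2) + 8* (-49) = -15679/ 40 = -391.98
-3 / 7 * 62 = -186 / 7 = -26.57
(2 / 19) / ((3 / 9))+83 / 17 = 1679 / 323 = 5.20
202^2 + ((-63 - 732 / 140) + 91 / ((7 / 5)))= 40800.77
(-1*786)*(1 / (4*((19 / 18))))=-3537 / 19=-186.16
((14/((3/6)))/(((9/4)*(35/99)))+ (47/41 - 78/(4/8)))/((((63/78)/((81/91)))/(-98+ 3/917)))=119029474458/9211265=12922.16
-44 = -44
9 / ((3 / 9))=27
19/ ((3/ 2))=38/ 3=12.67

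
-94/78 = -47/39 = -1.21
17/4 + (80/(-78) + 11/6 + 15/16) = 6.00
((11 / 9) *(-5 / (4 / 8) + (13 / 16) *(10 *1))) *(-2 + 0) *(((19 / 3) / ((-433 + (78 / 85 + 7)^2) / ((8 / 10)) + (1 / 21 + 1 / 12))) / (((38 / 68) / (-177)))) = 1115987950 / 56169521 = 19.87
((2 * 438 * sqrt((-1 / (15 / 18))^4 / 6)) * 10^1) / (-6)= -1752 * sqrt(6) / 5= -858.30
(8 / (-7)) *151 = -1208 / 7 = -172.57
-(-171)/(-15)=-57/5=-11.40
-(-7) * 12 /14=6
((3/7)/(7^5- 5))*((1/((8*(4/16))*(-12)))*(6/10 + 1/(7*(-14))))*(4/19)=-289/2189972680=-0.00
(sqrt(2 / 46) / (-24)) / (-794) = sqrt(23) / 438288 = 0.00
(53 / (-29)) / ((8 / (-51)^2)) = -137853 / 232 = -594.19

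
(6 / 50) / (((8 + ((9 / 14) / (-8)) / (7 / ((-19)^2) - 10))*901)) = 403536 / 24263456975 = 0.00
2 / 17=0.12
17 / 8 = 2.12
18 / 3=6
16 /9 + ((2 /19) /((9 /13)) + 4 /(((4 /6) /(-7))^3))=-527657 /114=-4628.57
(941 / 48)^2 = 885481 / 2304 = 384.32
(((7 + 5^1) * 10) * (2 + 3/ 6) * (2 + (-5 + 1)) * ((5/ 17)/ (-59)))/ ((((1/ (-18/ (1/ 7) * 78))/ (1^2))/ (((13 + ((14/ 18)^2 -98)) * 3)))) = 7464912000/ 1003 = 7442584.25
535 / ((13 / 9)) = 4815 / 13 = 370.38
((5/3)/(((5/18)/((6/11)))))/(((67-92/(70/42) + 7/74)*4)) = 370/5379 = 0.07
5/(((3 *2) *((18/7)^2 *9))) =245/17496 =0.01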